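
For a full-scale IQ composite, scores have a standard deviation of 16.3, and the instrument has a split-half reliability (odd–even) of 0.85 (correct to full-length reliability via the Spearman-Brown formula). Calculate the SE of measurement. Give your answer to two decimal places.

r_full = 2·0.85 / (1 + 0.85) ≈ 0.919
SEM = 16.300×√(1 − 0.919) ≈ 4.641

4.64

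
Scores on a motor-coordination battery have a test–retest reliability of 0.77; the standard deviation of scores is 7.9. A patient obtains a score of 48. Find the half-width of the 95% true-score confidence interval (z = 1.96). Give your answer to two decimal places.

7.43

The standard error of measurement is 7.900×√(1 − 0.770) ≈ 7.900×0.480 ≈ 3.789.
Half-width = 1.96×3.789 ≈ 7.426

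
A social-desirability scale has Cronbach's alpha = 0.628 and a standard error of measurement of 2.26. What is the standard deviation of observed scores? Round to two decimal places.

σ = SEM·(1 − r)^(−1/2) ≈ 2.26*1.640 ≈ 3.705

3.71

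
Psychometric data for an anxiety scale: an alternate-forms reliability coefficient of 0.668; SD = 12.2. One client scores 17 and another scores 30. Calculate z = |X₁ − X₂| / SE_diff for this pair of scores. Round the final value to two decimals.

1.31

SEM = 12.2000·√(1 − 0.6680) ≈ 7.0296
SE_diff = SEM · √2 ≈ 7.0296 · 1.4142 ≈ 9.9413
z = 13 / 9.9413 ≈ 1.3077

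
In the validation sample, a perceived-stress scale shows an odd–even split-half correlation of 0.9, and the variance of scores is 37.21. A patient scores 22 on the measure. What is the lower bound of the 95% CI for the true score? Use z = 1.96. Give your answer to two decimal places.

σ = 37.21^(1/2) = 6.100
Full-length reliability (Spearman-Brown) = 2(0.9)/(1+0.9) ≈ 0.947
SEM = 6.100 · √(1 − 0.947) = 6.100 · √0.053 ≈ 6.100 · 0.229 ≈ 1.399
Half-width = 1.96·1.399 ≈ 2.743
Lower limit = 22 − 2.743 ≈ 19.257

19.26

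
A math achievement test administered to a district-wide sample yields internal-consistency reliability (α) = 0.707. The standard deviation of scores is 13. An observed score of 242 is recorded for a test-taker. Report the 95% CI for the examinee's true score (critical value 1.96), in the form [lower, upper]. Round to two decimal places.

SEM = 13.0000 * √(1 − 0.7070) = 13.0000 * √0.2930 ≃ 13.0000 * 0.5413 ≃ 7.0368
Margin = 1.96 * 7.0368 ≃ 13.7922
Interval: (228.2078, 255.7922)

[228.21, 255.79]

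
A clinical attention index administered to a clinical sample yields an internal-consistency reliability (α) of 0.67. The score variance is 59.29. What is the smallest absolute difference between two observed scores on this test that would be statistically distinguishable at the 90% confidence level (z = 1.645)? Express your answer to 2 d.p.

10.29

σ = 59.29^(1/2) = 7.700
SEM = 7.700 · √(1 − 0.670) = 7.700 · √0.330 ≈ 7.700 · 0.574 ≈ 4.423
SE_diff = SEM · √2 ≈ 4.423 · 1.414 ≈ 6.256
Minimum reliable difference = 1.645 · SE_diff ≈ 1.645 · 6.256 ≈ 10.290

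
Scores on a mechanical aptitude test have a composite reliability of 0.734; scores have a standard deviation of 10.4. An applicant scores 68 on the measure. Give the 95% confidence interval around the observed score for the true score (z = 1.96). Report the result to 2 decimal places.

SEM = 10.4000 · √(1 − 0.7340) = 10.4000 · √0.2660 ≈ 10.4000 · 0.5158 ≈ 5.3638
1.96 · SEM ≈ 10.5131
CI = 68 ± 10.5131 → [57.4869, 78.5131]

[57.49, 78.51]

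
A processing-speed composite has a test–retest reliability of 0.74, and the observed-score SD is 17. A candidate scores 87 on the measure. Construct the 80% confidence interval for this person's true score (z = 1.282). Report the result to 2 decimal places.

[75.89, 98.11]

SEM = 17.0000 · √(1 − 0.7400) = 17.0000 · √0.2600 ≈ 17.0000 · 0.5099 ≈ 8.6683
1.282 · SEM ≈ 11.1128
80% CI: 87 ± 11.1128 = [75.8872, 98.1128]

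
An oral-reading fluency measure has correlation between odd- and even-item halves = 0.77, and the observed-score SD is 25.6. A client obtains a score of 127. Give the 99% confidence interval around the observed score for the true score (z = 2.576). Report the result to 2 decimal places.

Full-length reliability (Spearman-Brown) = 2(0.77)/(1+0.77) ≈ 0.870
SEM = 25.600 × √(1 − 0.870) = 25.600 × √0.130 ≈ 25.600 × 0.360 ≈ 9.228
2.576 × SEM ≈ 23.772
Interval: (103.228, 150.772)

[103.23, 150.77]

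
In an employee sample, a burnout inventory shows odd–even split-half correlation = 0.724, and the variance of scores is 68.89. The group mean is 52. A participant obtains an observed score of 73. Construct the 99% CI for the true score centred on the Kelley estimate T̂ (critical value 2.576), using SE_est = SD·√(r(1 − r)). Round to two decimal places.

[61.80, 77.48]

SD = √68.89 = 8.3000
Spearman-Brown: r = 2(0.724) / (1 + 0.724) = 1.4480 / 1.7240 ≃ 0.8399
T̂ = r·X + (1 − r)·M = 0.8399·73 + 0.1601·52 ≃ 61.3132 + 8.3248 ≃ 69.6381
SE_est = 8.3000·√[r(1 − r)] ≃ 3.0435
CI = 69.6381 ± 2.576 · 3.0435 → [61.7979, 77.4782]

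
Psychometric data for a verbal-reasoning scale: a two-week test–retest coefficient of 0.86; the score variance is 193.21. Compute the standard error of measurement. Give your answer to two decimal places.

σ = 193.21^(1/2) = 13.9000
SEM = 13.9000×√(1 − 0.8600) ≈ 5.2009

5.20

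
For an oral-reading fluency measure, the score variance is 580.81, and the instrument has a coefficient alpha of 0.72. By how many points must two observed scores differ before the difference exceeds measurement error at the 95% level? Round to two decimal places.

σ = 580.81^(1/2) = 24.100
SEM = 24.100 * √(1 − 0.720) = 24.100 * √0.280 ≈ 24.100 * 0.529 ≈ 12.753
SE_diff = √2 * SEM ≈ 18.035
Smallest detectable difference = 1.96*18.035 ≈ 35.348

35.35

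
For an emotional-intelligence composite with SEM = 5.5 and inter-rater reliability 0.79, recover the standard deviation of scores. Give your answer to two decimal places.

12.00

σ = SEM·(1 − r)^(−1/2) ≈ 5.5·2.18218 ≈ 12.00198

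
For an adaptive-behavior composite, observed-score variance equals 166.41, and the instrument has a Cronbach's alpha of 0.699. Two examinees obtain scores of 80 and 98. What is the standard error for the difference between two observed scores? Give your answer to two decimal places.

10.01

SD = √166.41 = 12.9000
The standard error of measurement is 12.9000·√(1 − 0.6990) ≈ 12.9000·0.5486 ≈ 7.0774.
SE_diff = √2 · SEM ≈ 10.0089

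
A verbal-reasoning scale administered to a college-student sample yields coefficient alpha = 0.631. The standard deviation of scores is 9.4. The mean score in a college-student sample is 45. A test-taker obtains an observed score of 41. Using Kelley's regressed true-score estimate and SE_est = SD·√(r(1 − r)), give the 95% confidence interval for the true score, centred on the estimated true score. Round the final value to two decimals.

[33.59, 51.37]

Estimated true score = 0.631*41 + (1 − 0.631)*45 ≈ 42.476
SE_est = SD * √(r(1 − r)) = 9.400 * √0.233 ≈ 9.400 * 0.483 ≈ 4.536
95% CI: 42.476 ± 8.890 ≈ (33.586, 51.366)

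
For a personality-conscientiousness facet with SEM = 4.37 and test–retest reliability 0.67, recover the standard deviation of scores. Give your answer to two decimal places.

7.61

SD = SEM / √(1 − r) = 4.37 / √0.3300 ≃ 4.37 / 0.5745 ≃ 7.6072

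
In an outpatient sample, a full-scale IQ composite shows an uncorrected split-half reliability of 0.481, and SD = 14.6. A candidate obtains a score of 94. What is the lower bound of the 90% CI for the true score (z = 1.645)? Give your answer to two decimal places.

Spearman-Brown: r = 2(0.481) / (1 + 0.481) = 0.962 / 1.481 ≃ 0.650
SEM = 14.600 * √(1 − 0.650) = 14.600 * √0.350 ≃ 14.600 * 0.592 ≃ 8.643
Margin = 1.645 * 8.643 ≃ 14.218
Lower limit = 94 − 14.218 ≃ 79.782

79.78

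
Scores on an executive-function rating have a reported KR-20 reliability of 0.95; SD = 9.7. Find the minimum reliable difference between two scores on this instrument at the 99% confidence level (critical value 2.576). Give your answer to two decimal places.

SEM = 9.7000 × √(1 − 0.9500) = 9.7000 × √0.0500 ≈ 9.7000 × 0.2236 ≈ 2.1690
SE_diff = SEM × √2 ≈ 2.1690 × 1.4142 ≈ 3.0674
Minimum reliable difference = 2.576 × SE_diff ≈ 2.576 × 3.0674 ≈ 7.9016

7.90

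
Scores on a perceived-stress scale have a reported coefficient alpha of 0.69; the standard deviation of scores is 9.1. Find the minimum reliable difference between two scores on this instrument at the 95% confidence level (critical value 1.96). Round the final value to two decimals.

14.04

SEM = 9.10000 × √(1 − 0.69000) = 9.10000 × √0.31000 ≃ 9.10000 × 0.55678 ≃ 5.06667
SE_diff = SEM × √2 ≃ 5.06667 × 1.41421 ≃ 7.16535
Minimum reliable difference = 1.96 × SE_diff ≃ 1.96 × 7.16535 ≃ 14.04408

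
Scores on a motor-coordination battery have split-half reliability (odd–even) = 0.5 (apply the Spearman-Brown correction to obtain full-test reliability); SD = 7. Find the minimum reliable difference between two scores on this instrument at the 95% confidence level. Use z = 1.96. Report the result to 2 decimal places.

11.20

Spearman-Brown: r = 2(0.5) / (1 + 0.5) = 1.0000 / 1.5000 ≃ 0.6667
SEM = 7.0000 * √(1 − 0.6667) = 7.0000 * √0.3333 ≃ 7.0000 * 0.5774 ≃ 4.0415
SE_diff = √2 * SEM ≃ 5.7155
Minimum reliable difference = 1.96 * SE_diff ≃ 1.96 * 5.7155 ≃ 11.2023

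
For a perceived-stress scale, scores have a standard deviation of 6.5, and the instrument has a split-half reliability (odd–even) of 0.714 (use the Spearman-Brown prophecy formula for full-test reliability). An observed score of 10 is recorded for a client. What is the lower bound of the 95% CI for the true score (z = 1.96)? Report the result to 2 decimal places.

4.80

r_full = 2·0.714 / (1 + 0.714) ≃ 0.833
The standard error of measurement is 6.500*√(1 − 0.833) ≃ 6.500*0.408 ≃ 2.655.
Half-width = 1.96*2.655 ≃ 5.204
Lower limit = 10 − 5.204 ≃ 4.796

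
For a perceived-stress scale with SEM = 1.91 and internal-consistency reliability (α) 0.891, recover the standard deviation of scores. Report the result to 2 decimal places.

5.79

σ = SEM·(1 − r)^(−1/2) ≈ 1.91×3.029 ≈ 5.785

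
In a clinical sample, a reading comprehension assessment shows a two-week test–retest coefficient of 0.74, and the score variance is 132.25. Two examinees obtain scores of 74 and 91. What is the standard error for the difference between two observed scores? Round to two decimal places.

8.29

SD = √132.25 ≈ 11.5000
SEM = 11.5000*√(1 − 0.7400) ≈ 5.8639
Standard error of the difference = 5.8639·√2 ≈ 8.2928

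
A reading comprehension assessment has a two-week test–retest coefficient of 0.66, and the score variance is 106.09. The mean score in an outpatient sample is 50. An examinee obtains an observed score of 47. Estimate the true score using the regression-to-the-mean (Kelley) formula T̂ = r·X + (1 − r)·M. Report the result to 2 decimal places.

Estimated true score = 0.6600*47 + (1 − 0.6600)*50 ≈ 48.0200

48.02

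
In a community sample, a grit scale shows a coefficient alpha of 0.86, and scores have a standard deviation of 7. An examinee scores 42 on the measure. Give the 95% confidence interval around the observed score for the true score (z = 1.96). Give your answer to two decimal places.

[36.87, 47.13]

SEM = 7.0000 × √(1 − 0.8600) = 7.0000 × √0.1400 ≈ 7.0000 × 0.3742 ≈ 2.6192
Margin = 1.96 × 2.6192 ≈ 5.1336
CI = 42 ± 5.1336 → [36.8664, 47.1336]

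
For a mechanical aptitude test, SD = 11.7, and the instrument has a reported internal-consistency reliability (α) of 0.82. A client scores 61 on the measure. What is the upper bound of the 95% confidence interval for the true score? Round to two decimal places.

70.73

SEM = 11.7000 × √(1 − 0.8200) = 11.7000 × √0.1800 ≈ 11.7000 × 0.4243 ≈ 4.9639
Margin = 1.96 × 4.9639 ≈ 9.7292
Upper bound: 61 + 9.7292 = 70.7292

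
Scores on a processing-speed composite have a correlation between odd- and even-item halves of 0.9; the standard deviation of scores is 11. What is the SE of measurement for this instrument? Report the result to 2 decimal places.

Spearman-Brown: r = 2(0.9) / (1 + 0.9) = 1.800 / 1.900 ≈ 0.947
SEM = 11.000*√(1 − 0.947) ≈ 2.524

2.52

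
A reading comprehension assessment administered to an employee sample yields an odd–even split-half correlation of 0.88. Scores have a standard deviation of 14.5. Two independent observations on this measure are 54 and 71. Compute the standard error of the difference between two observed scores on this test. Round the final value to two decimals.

5.18

Full-length reliability (Spearman-Brown) = 2(0.88)/(1+0.88) ≈ 0.936
SEM = 14.500*√(1 − 0.936) ≈ 3.663
SE_diff = SEM * √2 ≈ 3.663 * 1.414 ≈ 5.181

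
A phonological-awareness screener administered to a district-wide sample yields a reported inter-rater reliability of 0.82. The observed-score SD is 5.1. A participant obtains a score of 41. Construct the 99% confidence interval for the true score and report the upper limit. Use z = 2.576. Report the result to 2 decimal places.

46.57

SEM = 5.1000 × √(1 − 0.8200) = 5.1000 × √0.1800 ≈ 5.1000 × 0.4243 ≈ 2.1637
2.576 × SEM ≈ 5.5738
Upper limit = 41 + 5.5738 ≈ 46.5738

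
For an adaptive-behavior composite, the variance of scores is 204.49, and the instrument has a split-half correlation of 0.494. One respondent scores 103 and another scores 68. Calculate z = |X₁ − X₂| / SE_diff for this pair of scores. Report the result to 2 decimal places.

SD = √204.49 ≃ 14.3000
Spearman-Brown: r = 2(0.494) / (1 + 0.494) = 0.9880 / 1.4940 ≃ 0.6613
SEM = 14.3000 * √(1 − 0.6613) = 14.3000 * √0.3387 ≃ 14.3000 * 0.5820 ≃ 8.3222
SE_diff = SEM * √2 ≃ 8.3222 * 1.4142 ≃ 11.7693
z = 35 / 11.7693 ≃ 2.9738

2.97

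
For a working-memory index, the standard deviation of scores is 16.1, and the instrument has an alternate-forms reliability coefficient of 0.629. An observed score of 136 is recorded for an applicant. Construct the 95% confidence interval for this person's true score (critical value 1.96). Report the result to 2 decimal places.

The standard error of measurement is 16.1000*√(1 − 0.6290) ≈ 16.1000*0.6091 ≈ 9.8065.
Half-width = 1.96*9.8065 ≈ 19.2207
95% CI: 136 ± 19.2207 = [116.7793, 155.2207]

[116.78, 155.22]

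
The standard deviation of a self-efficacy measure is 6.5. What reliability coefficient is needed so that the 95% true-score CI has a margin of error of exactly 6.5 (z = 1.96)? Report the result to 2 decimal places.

SEM needed = half-width / z = 6.5/1.96 ≈ 3.3163
r = 1 − (SEM / SD)² = 1 − (3.3163 / 6.5)² ≈ 1 − 0.2603 ≈ 0.7397

0.74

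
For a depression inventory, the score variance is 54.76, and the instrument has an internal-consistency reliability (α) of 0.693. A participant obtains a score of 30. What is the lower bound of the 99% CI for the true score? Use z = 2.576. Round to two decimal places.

SD = √54.76 = 7.4000
SEM = 7.4000 * √(1 − 0.6930) = 7.4000 * √0.3070 ≈ 7.4000 * 0.5541 ≈ 4.1002
Margin = 2.576 * 4.1002 ≈ 10.5620
Lower limit = 30 − 10.5620 ≈ 19.4380

19.44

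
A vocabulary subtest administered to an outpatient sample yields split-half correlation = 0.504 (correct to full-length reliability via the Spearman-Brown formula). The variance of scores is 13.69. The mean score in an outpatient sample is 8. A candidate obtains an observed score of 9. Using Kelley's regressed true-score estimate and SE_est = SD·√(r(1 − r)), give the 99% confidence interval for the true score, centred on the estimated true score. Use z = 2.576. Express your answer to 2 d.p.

[4.19, 13.15]

SD = √13.69 ≈ 3.70000
Spearman-Brown: r = 2(0.504) / (1 + 0.504) = 1.00800 / 1.50400 ≈ 0.67021
Estimated true score = 0.67021·9 + (1 − 0.67021)·8 ≈ 8.67021
SE_est = SD · √(r(1 − r)) = 3.70000 · √0.22103 ≈ 3.70000 · 0.47014 ≈ 1.73950
CI = 8.67021 ± 2.576 · 1.73950 → [4.18925, 13.15117]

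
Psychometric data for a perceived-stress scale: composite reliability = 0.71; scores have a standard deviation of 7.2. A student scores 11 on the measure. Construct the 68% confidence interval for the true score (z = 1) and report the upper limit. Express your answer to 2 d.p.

14.88

SEM = 7.2000*√(1 − 0.7100) ≈ 3.8773
1 * SEM ≈ 3.8773
Upper limit = 11 + 3.8773 ≈ 14.8773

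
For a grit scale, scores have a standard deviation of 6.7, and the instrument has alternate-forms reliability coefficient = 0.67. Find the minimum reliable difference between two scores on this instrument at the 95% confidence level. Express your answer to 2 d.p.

SEM = 6.700·√(1 − 0.670) ≃ 3.849
SE_diff = SEM · √2 ≃ 3.849 · 1.414 ≃ 5.443
Minimum reliable difference = 1.96 · SE_diff ≃ 1.96 · 5.443 ≃ 10.668

10.67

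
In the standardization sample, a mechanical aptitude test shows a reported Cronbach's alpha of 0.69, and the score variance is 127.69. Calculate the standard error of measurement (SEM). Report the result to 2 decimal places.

σ = 127.69^(1/2) = 11.3000
SEM = 11.3000 × √(1 − 0.6900) = 11.3000 × √0.3100 ≈ 11.3000 × 0.5568 ≈ 6.2916

6.29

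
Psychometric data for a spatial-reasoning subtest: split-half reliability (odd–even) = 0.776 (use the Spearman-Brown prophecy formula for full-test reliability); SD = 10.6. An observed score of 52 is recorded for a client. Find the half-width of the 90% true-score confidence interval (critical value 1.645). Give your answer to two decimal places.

r_full = 2·0.776 / (1 + 0.776) ≈ 0.8739
SEM = 10.6000×√(1 − 0.8739) ≈ 3.7645
1.645 × SEM ≈ 6.1926

6.19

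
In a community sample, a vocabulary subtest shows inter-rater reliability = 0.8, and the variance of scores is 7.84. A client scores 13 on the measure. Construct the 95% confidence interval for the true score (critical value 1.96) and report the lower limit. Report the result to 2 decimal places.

SD = √7.84 ≈ 2.8000
SEM = 2.8000·√(1 − 0.8000) ≈ 1.2522
1.96 · SEM ≈ 2.4543
Lower limit = 13 − 2.4543 ≈ 10.5457

10.55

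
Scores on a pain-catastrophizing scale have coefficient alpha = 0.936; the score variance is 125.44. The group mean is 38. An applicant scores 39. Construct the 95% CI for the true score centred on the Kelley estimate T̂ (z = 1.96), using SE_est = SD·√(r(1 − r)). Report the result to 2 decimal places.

[33.56, 44.31]

SD = √125.44 ≈ 11.200
Estimated true score = 0.936·39 + (1 − 0.936)·38 ≈ 38.936
SE_est = SD · √(r(1 − r)) = 11.200 · √0.060 ≈ 11.200 · 0.245 ≈ 2.741
CI = 38.936 ± 1.96 · 2.741 → [33.563, 44.309]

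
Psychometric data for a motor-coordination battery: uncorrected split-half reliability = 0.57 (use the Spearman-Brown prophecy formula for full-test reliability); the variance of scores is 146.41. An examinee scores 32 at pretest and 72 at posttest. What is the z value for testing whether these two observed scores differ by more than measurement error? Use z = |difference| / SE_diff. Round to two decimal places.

SD = √146.41 ≈ 12.100
r_full = 2·0.57 / (1 + 0.57) ≈ 0.726
SEM = 12.100 * √(1 − 0.726) = 12.100 * √0.274 ≈ 12.100 * 0.523 ≈ 6.332
Standard error of the difference = 6.332·√2 ≈ 8.955
z = 40 / 8.955 ≈ 4.467

4.47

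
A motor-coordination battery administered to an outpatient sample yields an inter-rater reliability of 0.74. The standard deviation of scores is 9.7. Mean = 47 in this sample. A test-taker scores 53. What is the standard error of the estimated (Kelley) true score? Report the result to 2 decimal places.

4.25

SE_est = 9.7000·√(0.7400·0.2600) ≃ 4.2548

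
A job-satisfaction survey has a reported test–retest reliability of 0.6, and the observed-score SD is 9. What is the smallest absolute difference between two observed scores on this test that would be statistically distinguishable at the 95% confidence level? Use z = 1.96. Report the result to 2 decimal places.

SEM = 9.00000 · √(1 − 0.60000) = 9.00000 · √0.40000 ≈ 9.00000 · 0.63246 ≈ 5.69210
Standard error of the difference = 5.69210·√2 ≈ 8.04984
Smallest detectable difference = 1.96·8.04984 ≈ 15.77770

15.78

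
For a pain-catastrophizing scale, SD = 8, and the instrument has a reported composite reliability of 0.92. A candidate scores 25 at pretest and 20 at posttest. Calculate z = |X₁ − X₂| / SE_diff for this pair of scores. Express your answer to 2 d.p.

1.56

SEM = 8.000·√(1 − 0.920) ≈ 2.263
Standard error of the difference = 2.263·√2 ≈ 3.200
z = |25 − 20| / 3.200 = 5 / 3.200 ≈ 1.563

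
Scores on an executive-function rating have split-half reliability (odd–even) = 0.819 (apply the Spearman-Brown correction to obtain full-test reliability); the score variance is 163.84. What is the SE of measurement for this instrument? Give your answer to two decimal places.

4.04

SD = √163.84 = 12.8000
Full-length reliability (Spearman-Brown) = 2(0.819)/(1+0.819) ≈ 0.9005
SEM = 12.8000×√(1 − 0.9005) ≈ 4.0377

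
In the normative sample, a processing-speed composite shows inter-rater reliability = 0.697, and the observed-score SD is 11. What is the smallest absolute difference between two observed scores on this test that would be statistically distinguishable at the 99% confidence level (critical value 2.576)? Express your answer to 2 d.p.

22.06

SEM = 11.0000 · √(1 − 0.6970) = 11.0000 · √0.3030 ≈ 11.0000 · 0.5505 ≈ 6.0550
SE_diff = SEM · √2 ≈ 6.0550 · 1.4142 ≈ 8.5631
Minimum reliable difference = 2.576 · SE_diff ≈ 2.576 · 8.5631 ≈ 22.0584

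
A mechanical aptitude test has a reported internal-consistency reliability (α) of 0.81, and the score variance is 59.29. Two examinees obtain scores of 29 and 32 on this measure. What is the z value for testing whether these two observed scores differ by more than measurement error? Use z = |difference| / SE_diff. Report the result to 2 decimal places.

SD = √59.29 ≈ 7.70000
SEM = 7.70000 × √(1 − 0.81000) = 7.70000 × √0.19000 ≈ 7.70000 × 0.43589 ≈ 3.35635
SE_diff = SEM × √2 ≈ 3.35635 × 1.41421 ≈ 4.74660
z = 3 / 4.74660 ≈ 0.63203

0.63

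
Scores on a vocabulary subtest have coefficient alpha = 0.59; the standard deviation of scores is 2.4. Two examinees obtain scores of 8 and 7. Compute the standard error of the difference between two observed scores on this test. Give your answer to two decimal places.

2.17

SEM = 2.400 · √(1 − 0.590) = 2.400 · √0.410 ≈ 2.400 · 0.640 ≈ 1.537
Standard error of the difference = 1.537·√2 ≈ 2.173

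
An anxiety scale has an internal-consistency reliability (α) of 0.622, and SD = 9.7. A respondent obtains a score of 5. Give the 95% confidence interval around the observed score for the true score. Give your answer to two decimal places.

The standard error of measurement is 9.7000·√(1 − 0.6220) ≃ 9.7000·0.6148 ≃ 5.9637.
Half-width = 1.96·5.9637 ≃ 11.6889
95% CI: 5 ± 11.6889 = [-6.6889, 16.6889]

[-6.69, 16.69]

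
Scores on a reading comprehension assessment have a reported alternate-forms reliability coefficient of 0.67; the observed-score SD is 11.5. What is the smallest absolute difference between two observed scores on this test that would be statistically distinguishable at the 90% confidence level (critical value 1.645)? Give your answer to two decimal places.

The standard error of measurement is 11.500×√(1 − 0.670) ≃ 11.500×0.574 ≃ 6.606.
Standard error of the difference = 6.606·√2 ≃ 9.343
Minimum reliable difference = 1.645 × SE_diff ≃ 1.645 × 9.343 ≃ 15.369

15.37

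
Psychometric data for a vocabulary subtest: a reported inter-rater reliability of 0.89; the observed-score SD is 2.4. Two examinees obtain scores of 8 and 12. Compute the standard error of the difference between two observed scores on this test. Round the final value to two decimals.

1.13

SEM = 2.400 × √(1 − 0.890) = 2.400 × √0.110 ≃ 2.400 × 0.332 ≃ 0.796
SE_diff = √2 × SEM ≃ 1.126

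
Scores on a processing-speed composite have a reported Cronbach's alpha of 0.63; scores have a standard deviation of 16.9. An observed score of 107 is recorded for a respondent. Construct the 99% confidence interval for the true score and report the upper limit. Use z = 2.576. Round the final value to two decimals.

133.48

SEM = 16.90000 × √(1 − 0.63000) = 16.90000 × √0.37000 ≈ 16.90000 × 0.60828 ≈ 10.27987
Margin = 2.576 × 10.27987 ≈ 26.48094
Upper limit = 107 + 26.48094 ≈ 133.48094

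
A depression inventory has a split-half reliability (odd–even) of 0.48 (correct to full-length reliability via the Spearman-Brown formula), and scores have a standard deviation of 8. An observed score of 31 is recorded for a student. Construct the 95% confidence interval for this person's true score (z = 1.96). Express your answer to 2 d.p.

Full-length reliability (Spearman-Brown) = 2(0.48)/(1+0.48) ≈ 0.6486
SEM = 8.0000 × √(1 − 0.6486) = 8.0000 × √0.3514 ≈ 8.0000 × 0.5927 ≈ 4.7420
1.96 × SEM ≈ 9.2943
Interval: (21.7057, 40.2943)

[21.71, 40.29]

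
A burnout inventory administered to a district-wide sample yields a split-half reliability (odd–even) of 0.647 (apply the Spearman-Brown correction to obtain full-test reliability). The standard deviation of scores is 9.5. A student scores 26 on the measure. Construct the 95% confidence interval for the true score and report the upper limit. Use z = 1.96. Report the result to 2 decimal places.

34.62

Full-length reliability (Spearman-Brown) = 2(0.647)/(1+0.647) ≈ 0.786
SEM = 9.500×√(1 − 0.786) ≈ 4.398
Margin = 1.96 × 4.398 ≈ 8.620
Upper limit = 26 + 8.620 ≈ 34.620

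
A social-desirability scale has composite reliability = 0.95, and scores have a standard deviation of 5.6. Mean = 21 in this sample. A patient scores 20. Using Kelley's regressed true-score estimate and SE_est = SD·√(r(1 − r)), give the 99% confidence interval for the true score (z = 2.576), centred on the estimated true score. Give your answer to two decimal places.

T̂ = 0.9500(20) + 0.0500(21) ≈ 20.0500
SE_est = SD × √(r(1 − r)) = 5.6000 × √0.0475 ≈ 5.6000 × 0.2179 ≈ 1.2205
99% CI: 20.0500 ± 3.1440 ≈ (16.9060, 23.1940)

[16.91, 23.19]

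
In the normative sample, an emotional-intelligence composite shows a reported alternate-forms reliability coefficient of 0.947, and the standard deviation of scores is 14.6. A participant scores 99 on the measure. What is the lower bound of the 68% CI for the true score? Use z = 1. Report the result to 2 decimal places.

The standard error of measurement is 14.6000*√(1 − 0.9470) ≈ 14.6000*0.2302 ≈ 3.3612.
Half-width = 1*3.3612 ≈ 3.3612
Lower bound: 99 − 3.3612 = 95.6388

95.64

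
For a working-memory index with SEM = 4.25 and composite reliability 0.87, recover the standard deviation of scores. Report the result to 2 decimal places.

SD = 4.25 / √(1 − 0.87) ≈ 11.7874

11.79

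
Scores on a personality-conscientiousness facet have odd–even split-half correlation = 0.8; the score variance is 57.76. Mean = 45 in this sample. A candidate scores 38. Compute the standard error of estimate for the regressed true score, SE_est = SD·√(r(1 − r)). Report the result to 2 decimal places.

2.39

SD = √57.76 ≈ 7.600
Spearman-Brown: r = 2(0.8) / (1 + 0.8) = 1.600 / 1.800 ≈ 0.889
SE_est = SD × √(r(1 − r)) = 7.600 × √0.099 ≈ 7.600 × 0.314 ≈ 2.388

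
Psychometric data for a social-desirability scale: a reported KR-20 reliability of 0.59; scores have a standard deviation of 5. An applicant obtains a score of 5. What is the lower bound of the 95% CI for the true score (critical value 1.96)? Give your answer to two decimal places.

SEM = 5.0000 · √(1 − 0.5900) = 5.0000 · √0.4100 ≈ 5.0000 · 0.6403 ≈ 3.2016
Half-width = 1.96·3.2016 ≈ 6.2751
Lower bound: 5 − 6.2751 = -1.2751

-1.28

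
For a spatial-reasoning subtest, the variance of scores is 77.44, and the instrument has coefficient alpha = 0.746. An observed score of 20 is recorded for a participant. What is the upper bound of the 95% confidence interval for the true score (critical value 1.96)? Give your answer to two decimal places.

28.69

SD = √77.44 ≃ 8.800
The standard error of measurement is 8.800*√(1 − 0.746) ≃ 8.800*0.504 ≃ 4.435.
Margin = 1.96 * 4.435 ≃ 8.693
Upper bound: 20 + 8.693 = 28.693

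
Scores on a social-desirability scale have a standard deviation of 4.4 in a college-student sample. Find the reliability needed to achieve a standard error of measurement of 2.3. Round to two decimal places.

r = 1 − (2.300/4.4)² ≈ 1 − 0.273 ≈ 0.727

0.73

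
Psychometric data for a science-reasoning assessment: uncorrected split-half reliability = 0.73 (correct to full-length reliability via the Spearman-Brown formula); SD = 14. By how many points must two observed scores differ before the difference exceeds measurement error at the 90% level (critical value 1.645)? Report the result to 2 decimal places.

Full-length reliability (Spearman-Brown) = 2(0.73)/(1+0.73) ≈ 0.844
SEM = 14.000*√(1 − 0.844) ≈ 5.531
SE_diff = √2 * SEM ≈ 7.822
Minimum reliable difference = 1.645 * SE_diff ≈ 1.645 * 7.822 ≈ 12.867

12.87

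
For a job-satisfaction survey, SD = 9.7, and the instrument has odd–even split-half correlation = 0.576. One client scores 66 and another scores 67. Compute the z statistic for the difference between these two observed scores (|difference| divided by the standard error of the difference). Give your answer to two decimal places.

Spearman-Brown: r = 2(0.576) / (1 + 0.576) = 1.152 / 1.576 ≈ 0.731
SEM = 9.700×√(1 − 0.731) ≈ 5.031
SE_diff = SEM × √2 ≈ 5.031 × 1.414 ≈ 7.115
z = 1 / 7.115 ≈ 0.141

0.14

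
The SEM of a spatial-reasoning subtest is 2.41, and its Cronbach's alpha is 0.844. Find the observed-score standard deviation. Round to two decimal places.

6.10

σ = SEM·(1 − r)^(−1/2) ≈ 2.41*2.5318 ≈ 6.1018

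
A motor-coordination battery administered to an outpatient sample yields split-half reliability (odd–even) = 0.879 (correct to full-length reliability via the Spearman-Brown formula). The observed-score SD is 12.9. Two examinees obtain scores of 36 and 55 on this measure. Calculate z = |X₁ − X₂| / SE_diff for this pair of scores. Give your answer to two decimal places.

4.10

r_full = 2·0.879 / (1 + 0.879) ≃ 0.93560
SEM = 12.90000*√(1 − 0.93560) ≃ 3.27355
Standard error of the difference = 3.27355·√2 ≃ 4.62950
z = 19 / 4.62950 ≃ 4.10412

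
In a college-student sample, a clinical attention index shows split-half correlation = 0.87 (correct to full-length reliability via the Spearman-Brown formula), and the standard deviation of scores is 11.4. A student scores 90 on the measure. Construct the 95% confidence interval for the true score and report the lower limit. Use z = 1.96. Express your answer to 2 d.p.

r_full = 2·0.87 / (1 + 0.87) ≈ 0.9305
SEM = 11.4000 · √(1 − 0.9305) = 11.4000 · √0.0695 ≈ 11.4000 · 0.2637 ≈ 3.0058
1.96 · SEM ≈ 5.8913
Lower bound: 90 − 5.8913 = 84.1087

84.11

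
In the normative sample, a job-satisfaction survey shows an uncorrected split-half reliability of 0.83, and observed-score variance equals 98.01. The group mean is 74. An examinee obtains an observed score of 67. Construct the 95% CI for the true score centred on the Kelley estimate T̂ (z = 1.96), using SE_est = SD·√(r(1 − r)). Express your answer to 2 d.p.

SD = √98.01 = 9.9000
r_full = 2·0.83 / (1 + 0.83) ≈ 0.9071
T̂ = 0.9071(67) + 0.0929(74) ≈ 67.6503
SE_est = SD * √(r(1 − r)) = 9.9000 * √0.0843 ≈ 9.9000 * 0.2903 ≈ 2.8738
95% CI: 67.6503 ± 5.6327 ≈ (62.0175, 73.2830)

[62.02, 73.28]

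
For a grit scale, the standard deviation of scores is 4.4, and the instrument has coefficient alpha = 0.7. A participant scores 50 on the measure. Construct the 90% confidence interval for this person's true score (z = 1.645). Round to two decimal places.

[46.04, 53.96]

SEM = 4.400 · √(1 − 0.700) = 4.400 · √0.300 ≈ 4.400 · 0.548 ≈ 2.410
1.645 · SEM ≈ 3.964
Interval: (46.036, 53.964)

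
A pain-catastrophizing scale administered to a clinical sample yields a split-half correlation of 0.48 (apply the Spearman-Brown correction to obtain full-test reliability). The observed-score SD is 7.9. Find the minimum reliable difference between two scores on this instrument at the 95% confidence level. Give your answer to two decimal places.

Spearman-Brown: r = 2(0.48) / (1 + 0.48) = 0.960 / 1.480 ≈ 0.649
SEM = 7.900*√(1 − 0.649) ≈ 4.683
SE_diff = √2 * SEM ≈ 6.622
Minimum reliable difference = 1.96 * SE_diff ≈ 1.96 * 6.622 ≈ 12.980

12.98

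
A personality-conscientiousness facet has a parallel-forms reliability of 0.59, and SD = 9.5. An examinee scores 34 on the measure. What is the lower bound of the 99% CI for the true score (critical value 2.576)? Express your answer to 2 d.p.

SEM = 9.500 * √(1 − 0.590) = 9.500 * √0.410 ≈ 9.500 * 0.640 ≈ 6.083
Half-width = 2.576*6.083 ≈ 15.670
Lower bound: 34 − 15.670 = 18.330

18.33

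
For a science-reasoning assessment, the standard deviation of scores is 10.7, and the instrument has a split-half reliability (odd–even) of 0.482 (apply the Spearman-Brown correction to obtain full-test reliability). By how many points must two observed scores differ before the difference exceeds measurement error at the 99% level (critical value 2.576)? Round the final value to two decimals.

Full-length reliability (Spearman-Brown) = 2(0.482)/(1+0.482) ≃ 0.65047
SEM = 10.70000·√(1 − 0.65047) ≃ 6.32593
Standard error of the difference = 6.32593·√2 ≃ 8.94622
Minimum reliable difference = 2.576 · SE_diff ≃ 2.576 · 8.94622 ≃ 23.04546

23.05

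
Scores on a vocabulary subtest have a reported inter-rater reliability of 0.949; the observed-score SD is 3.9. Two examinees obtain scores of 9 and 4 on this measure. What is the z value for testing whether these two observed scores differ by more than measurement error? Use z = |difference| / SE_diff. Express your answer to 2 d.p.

SEM = 3.90000*√(1 − 0.94900) ≈ 0.88074
SE_diff = SEM * √2 ≈ 0.88074 * 1.41421 ≈ 1.24556
z = |9 − 4| / 1.24556 = 5 / 1.24556 ≈ 4.01426

4.01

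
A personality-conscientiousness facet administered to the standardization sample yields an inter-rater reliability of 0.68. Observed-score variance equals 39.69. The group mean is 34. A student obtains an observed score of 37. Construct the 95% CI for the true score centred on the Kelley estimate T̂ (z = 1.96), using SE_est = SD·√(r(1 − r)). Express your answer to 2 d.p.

[30.28, 41.80]

SD = √39.69 ≈ 6.3000
Estimated true score = 0.6800*37 + (1 − 0.6800)*34 ≈ 36.0400
SE_est = SD * √(r(1 − r)) = 6.3000 * √0.2176 ≈ 6.3000 * 0.4665 ≈ 2.9388
CI = 36.0400 ± 1.96 * 2.9388 → [30.2800, 41.8000]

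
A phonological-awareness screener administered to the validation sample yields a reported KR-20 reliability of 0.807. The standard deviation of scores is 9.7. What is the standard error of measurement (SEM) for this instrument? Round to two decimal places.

4.26

SEM = 9.70000 * √(1 − 0.80700) = 9.70000 * √0.19300 ≈ 9.70000 * 0.43932 ≈ 4.26138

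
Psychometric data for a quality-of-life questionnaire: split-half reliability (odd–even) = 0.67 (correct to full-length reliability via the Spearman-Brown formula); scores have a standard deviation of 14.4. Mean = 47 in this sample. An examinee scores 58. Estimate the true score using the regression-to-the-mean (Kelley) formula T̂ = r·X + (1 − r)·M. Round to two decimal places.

55.83

r_full = 2·0.67 / (1 + 0.67) ≃ 0.802
T̂ = r·X + (1 − r)·M = 0.802×58 + 0.198×47 ≃ 46.539 + 9.287 ≃ 55.826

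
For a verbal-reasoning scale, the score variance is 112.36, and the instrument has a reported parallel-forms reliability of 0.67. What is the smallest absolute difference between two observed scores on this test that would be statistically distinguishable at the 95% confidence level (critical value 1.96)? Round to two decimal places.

16.88

σ = 112.36^(1/2) = 10.6000
SEM = 10.6000*√(1 − 0.6700) ≃ 6.0892
SE_diff = SEM * √2 ≃ 6.0892 * 1.4142 ≃ 8.6115
Minimum reliable difference = 1.96 * SE_diff ≃ 1.96 * 8.6115 ≃ 16.8785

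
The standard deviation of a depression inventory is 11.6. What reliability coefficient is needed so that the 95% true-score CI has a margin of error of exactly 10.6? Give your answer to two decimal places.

Required SEM = 10.6 / 1.96 ≈ 5.408
r = 1 − (SEM / SD)² = 1 − (5.408 / 11.6)² ≈ 1 − 0.217 ≈ 0.783

0.78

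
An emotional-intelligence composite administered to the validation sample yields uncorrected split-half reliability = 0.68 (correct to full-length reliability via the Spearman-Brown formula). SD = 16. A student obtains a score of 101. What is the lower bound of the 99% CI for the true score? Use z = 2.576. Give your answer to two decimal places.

Full-length reliability (Spearman-Brown) = 2(0.68)/(1+0.68) ≈ 0.810
SEM = 16.000 · √(1 − 0.810) = 16.000 · √0.190 ≈ 16.000 · 0.436 ≈ 6.983
2.576 · SEM ≈ 17.988
Lower bound: 101 − 17.988 = 83.012

83.01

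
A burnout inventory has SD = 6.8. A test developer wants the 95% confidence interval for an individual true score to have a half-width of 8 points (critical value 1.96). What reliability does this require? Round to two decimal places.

0.64

Required SEM = 8 / 1.96 ≃ 4.082
Required reliability = 1 − (SEM/SD)² = 1 − 0.360 ≃ 0.640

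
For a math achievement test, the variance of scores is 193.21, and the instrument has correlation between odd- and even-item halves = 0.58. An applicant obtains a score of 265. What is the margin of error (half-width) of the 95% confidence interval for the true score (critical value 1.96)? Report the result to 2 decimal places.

σ = 193.21^(1/2) = 13.9000
Spearman-Brown: r = 2(0.58) / (1 + 0.58) = 1.1600 / 1.5800 ≃ 0.7342
The standard error of measurement is 13.9000·√(1 − 0.7342) ≃ 13.9000·0.5156 ≃ 7.1666.
Margin = 1.96 · 7.1666 ≃ 14.0465

14.05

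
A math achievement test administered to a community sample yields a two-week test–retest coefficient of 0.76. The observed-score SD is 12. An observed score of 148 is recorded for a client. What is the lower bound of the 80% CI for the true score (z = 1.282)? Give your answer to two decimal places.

SEM = 12.000×√(1 − 0.760) ≈ 5.879
1.282 × SEM ≈ 7.537
Lower limit = 148 − 7.537 ≈ 140.463

140.46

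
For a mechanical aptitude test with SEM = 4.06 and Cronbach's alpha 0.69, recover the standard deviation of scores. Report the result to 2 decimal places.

7.29

SD = SEM / √(1 − r) = 4.06 / √0.3100 ≈ 4.06 / 0.5568 ≈ 7.2920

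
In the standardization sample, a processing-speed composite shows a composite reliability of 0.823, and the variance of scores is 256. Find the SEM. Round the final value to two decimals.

6.73

σ = 256^(1/2) = 16.00000
SEM = 16.00000 · √(1 − 0.82300) = 16.00000 · √0.17700 ≈ 16.00000 · 0.42071 ≈ 6.73142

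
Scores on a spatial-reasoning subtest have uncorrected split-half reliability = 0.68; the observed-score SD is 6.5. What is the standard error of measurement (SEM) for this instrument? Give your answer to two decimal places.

2.84

Full-length reliability (Spearman-Brown) = 2(0.68)/(1+0.68) ≃ 0.810
SEM = 6.500×√(1 − 0.810) ≃ 2.837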